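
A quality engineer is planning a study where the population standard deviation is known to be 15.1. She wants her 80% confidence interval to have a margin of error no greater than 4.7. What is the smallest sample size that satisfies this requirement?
n ≥ 17

For margin E ≤ 4.7:
n ≥ (z* · σ / E)²
n ≥ (1.282 · 15.1 / 4.7)²
n ≥ 16.96

Minimum n = 17 (rounding up)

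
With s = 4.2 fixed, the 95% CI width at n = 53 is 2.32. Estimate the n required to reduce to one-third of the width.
n ≈ 477

CI width ∝ 1/√n
To reduce width by factor 3, need √n to grow by 3 → need 3² = 9 times as many samples.

Current: n = 53, width = 2.32
New: n = 477, width ≈ 0.76

Width reduced by factor of 2.32/0.76 = 3.05.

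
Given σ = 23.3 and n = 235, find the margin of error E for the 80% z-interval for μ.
Margin of error = 1.95

Margin of error = z* · σ/√n
= 1.282 · 23.3/√235
= 1.282 · 23.3/15.3297
= 1.95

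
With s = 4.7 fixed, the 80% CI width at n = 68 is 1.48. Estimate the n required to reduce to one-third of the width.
n ≈ 612

CI width ∝ 1/√n
To reduce width by factor 3, need √n to grow by 3 → need 3² = 9 times as many samples.

Current: n = 68, width = 1.48
New: n = 612, width ≈ 0.49

Width reduced by factor of 1.48/0.49 = 3.02.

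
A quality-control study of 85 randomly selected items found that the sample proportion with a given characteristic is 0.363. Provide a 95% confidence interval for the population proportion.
(0.261, 0.465)

Proportion CI:
SE = √(p̂(1-p̂)/n) = √(0.363 · 0.637 / 85) = 0.05216

z* = 1.960
Margin = z* · SE = 1.960 · 0.05216 = 0.1022

CI: 0.363 ± 0.1022 = (0.261, 0.465)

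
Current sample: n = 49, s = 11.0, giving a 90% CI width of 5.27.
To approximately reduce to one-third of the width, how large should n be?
n ≈ 441

CI width ∝ 1/√n
To reduce width by factor 3, need √n to grow by 3 → need 3² = 9 times as many samples.

Current: n = 49, width = 5.27
New: n = 441, width ≈ 1.73

Width reduced by factor of 5.27/1.73 = 3.05.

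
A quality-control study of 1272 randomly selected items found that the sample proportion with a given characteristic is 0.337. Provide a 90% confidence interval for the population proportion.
(0.315, 0.359)

Proportion CI:
SE = √(p̂(1-p̂)/n) = √(0.337 · 0.663 / 1272) = 0.01325

z* = 1.645
Margin = z* · SE = 1.645 · 0.01325 = 0.0218

CI: 0.337 ± 0.0218 = (0.315, 0.359)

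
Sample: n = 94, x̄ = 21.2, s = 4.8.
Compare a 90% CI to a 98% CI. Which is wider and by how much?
98% CI is wider by 0.70

df = 93
90% CI: t* = 1.661, (20.38, 22.02), width = 2 · t* · s/√n = 1.64
98% CI: t* = 2.367, (20.03, 22.37), width = 2 · t* · s/√n = 2.34

The 98% CI is wider by 2.34 - 1.64 = 0.70.
Higher confidence requires a wider interval.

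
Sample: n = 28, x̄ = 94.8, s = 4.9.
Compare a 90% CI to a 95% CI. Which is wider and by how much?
95% CI is wider by 0.65

df = 27
90% CI: t* = 1.703, (93.22, 96.38), width = 2 · t* · s/√n = 3.15
95% CI: t* = 2.052, (92.90, 96.70), width = 2 · t* · s/√n = 3.80

The 95% CI is wider by 3.80 - 3.15 = 0.65.
Higher confidence requires a wider interval.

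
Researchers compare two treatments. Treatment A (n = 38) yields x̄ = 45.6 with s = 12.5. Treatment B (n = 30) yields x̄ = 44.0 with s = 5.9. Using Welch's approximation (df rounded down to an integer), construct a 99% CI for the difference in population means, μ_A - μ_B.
(-4.53, 7.73)

Difference: x̄₁ - x̄₂ = 1.60
SE = √(s₁²/n₁ + s₂²/n₂) = √(12.5²/38 + 5.9²/30) = 2.2961
df = 55.22 → 55 (Welch–Satterthwaite, rounded down)
t* = 2.668

CI: 1.60 ± 2.668 · 2.2961 = 1.60 ± 6.13 = (-4.53, 7.73)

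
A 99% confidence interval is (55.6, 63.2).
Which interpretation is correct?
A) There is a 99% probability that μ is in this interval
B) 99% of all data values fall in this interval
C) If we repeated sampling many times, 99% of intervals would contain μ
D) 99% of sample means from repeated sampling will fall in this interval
C

A) Wrong — μ is fixed; the randomness lives in the interval, not in μ.
B) Wrong — a CI is about the parameter μ, not individual data values.
C) Correct — this is the frequentist long-run coverage interpretation.
D) Wrong — coverage applies to intervals containing μ, not to future x̄ values.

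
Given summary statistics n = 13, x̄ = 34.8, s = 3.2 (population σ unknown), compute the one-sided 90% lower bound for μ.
μ ≥ 33.60

Lower bound (one-sided):
t* = 1.356 (one-sided for 90%)
Lower bound = x̄ - t* · s/√n = 34.8 - 1.356 · 3.2/√13 = 33.60

We are 90% confident that μ ≥ 33.60.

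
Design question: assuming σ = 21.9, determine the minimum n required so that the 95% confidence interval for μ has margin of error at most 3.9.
n ≥ 122

For margin E ≤ 3.9:
n ≥ (z* · σ / E)²
n ≥ (1.960 · 21.9 / 3.9)²
n ≥ 121.14

Minimum n = 122 (rounding up)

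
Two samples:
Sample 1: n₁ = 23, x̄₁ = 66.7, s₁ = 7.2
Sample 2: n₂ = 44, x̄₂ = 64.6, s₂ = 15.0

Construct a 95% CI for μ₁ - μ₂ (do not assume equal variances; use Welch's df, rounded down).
(-3.32, 7.52)

Difference: x̄₁ - x̄₂ = 2.10
SE = √(s₁²/n₁ + s₂²/n₂) = √(7.2²/23 + 15.0²/44) = 2.7143
df = 64.69 → 64 (Welch–Satterthwaite, rounded down)
t* = 1.998

CI: 2.10 ± 1.998 · 2.7143 = 2.10 ± 5.42 = (-3.32, 7.52)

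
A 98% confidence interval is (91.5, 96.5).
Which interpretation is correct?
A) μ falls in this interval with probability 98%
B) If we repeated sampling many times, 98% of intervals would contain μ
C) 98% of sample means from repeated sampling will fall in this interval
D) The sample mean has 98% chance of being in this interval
B

A) Wrong — μ is fixed; the randomness lives in the interval, not in μ.
B) Correct — this is the frequentist long-run coverage interpretation.
C) Wrong — coverage applies to intervals containing μ, not to future x̄ values.
D) Wrong — x̄ is observed and sits in the interval by construction.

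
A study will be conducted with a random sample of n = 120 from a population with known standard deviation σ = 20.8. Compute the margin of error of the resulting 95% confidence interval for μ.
Margin of error = 3.72

Margin of error = z* · σ/√n
= 1.960 · 20.8/√120
= 1.960 · 20.8/10.9545
= 3.72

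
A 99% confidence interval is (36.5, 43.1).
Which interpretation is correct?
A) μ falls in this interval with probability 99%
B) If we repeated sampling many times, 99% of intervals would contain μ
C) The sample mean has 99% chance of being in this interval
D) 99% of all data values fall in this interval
B

A) Wrong — μ is fixed; the randomness lives in the interval, not in μ.
B) Correct — this is the frequentist long-run coverage interpretation.
C) Wrong — x̄ is observed and sits in the interval by construction.
D) Wrong — a CI is about the parameter μ, not individual data values.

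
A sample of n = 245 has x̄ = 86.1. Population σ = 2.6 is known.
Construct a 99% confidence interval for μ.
(85.67, 86.53)

z-interval (σ known):
z* = 2.576 for 99% confidence

Margin of error = z* · σ/√n = 2.576 · 2.6/√245 = 0.43

CI: (86.1 - 0.43, 86.1 + 0.43) = (85.67, 86.53)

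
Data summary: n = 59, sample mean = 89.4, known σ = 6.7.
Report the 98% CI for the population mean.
(87.37, 91.43)

z-interval (σ known):
z* = 2.326 for 98% confidence

Margin of error = z* · σ/√n = 2.326 · 6.7/√59 = 2.03

CI: (89.4 - 2.03, 89.4 + 2.03) = (87.37, 91.43)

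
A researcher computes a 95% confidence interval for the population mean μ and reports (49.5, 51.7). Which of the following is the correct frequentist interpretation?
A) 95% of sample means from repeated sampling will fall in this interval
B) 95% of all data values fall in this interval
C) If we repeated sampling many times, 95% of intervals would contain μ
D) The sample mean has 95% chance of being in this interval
C

A) Wrong — coverage applies to intervals containing μ, not to future x̄ values.
B) Wrong — a CI is about the parameter μ, not individual data values.
C) Correct — this is the frequentist long-run coverage interpretation.
D) Wrong — x̄ is observed and sits in the interval by construction.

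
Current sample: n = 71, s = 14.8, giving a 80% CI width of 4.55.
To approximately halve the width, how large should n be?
n ≈ 284

CI width ∝ 1/√n
To reduce width by factor 2, need √n to grow by 2 → need 2² = 4 times as many samples.

Current: n = 71, width = 4.55
New: n = 284, width ≈ 2.26

Width reduced by factor of 4.55/2.26 = 2.01.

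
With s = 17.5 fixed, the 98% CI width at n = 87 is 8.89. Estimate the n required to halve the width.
n ≈ 348

CI width ∝ 1/√n
To reduce width by factor 2, need √n to grow by 2 → need 2² = 4 times as many samples.

Current: n = 87, width = 8.89
New: n = 348, width ≈ 4.38

Width reduced by factor of 8.89/4.38 = 2.03.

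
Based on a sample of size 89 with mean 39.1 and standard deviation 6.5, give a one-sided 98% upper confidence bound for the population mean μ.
μ ≤ 40.54

Upper bound (one-sided):
t* = 2.085 (one-sided for 98%)
Upper bound = x̄ + t* · s/√n = 39.1 + 2.085 · 6.5/√89 = 40.54

We are 98% confident that μ ≤ 40.54.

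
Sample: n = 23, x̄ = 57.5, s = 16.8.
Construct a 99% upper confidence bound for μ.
μ ≤ 66.29

Upper bound (one-sided):
t* = 2.508 (one-sided for 99%)
Upper bound = x̄ + t* · s/√n = 57.5 + 2.508 · 16.8/√23 = 66.29

We are 99% confident that μ ≤ 66.29.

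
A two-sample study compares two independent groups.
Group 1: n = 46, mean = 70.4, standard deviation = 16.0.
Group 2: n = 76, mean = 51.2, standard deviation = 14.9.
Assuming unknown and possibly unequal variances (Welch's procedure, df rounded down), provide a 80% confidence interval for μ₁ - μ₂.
(15.44, 22.96)

Difference: x̄₁ - x̄₂ = 19.20
SE = √(s₁²/n₁ + s₂²/n₂) = √(16.0²/46 + 14.9²/76) = 2.9131
df = 89.80 → 89 (Welch–Satterthwaite, rounded down)
t* = 1.291

CI: 19.20 ± 1.291 · 2.9131 = 19.20 ± 3.76 = (15.44, 22.96)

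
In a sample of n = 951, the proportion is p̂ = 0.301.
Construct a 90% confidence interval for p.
(0.277, 0.325)

Proportion CI:
SE = √(p̂(1-p̂)/n) = √(0.301 · 0.699 / 951) = 0.01487

z* = 1.645
Margin = z* · SE = 1.645 · 0.01487 = 0.0245

CI: 0.301 ± 0.0245 = (0.277, 0.325)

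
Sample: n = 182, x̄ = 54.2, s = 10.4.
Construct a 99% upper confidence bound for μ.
μ ≤ 56.01

Upper bound (one-sided):
t* = 2.347 (one-sided for 99%)
Upper bound = x̄ + t* · s/√n = 54.2 + 2.347 · 10.4/√182 = 56.01

We are 99% confident that μ ≤ 56.01.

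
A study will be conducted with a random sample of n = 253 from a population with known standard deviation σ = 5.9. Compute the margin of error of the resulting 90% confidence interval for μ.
Margin of error = 0.61

Margin of error = z* · σ/√n
= 1.645 · 5.9/√253
= 1.645 · 5.9/15.9060
= 0.61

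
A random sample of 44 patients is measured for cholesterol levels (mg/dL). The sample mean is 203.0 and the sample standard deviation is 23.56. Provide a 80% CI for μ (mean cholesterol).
(198.38, 207.62)

t-interval (σ unknown):
df = n - 1 = 43
t* = 1.302 for 80% confidence

Margin of error = t* · s/√n = 1.302 · 23.56/√44 = 4.62

CI: (198.38, 207.62)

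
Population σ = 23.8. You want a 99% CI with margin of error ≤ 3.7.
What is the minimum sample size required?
n ≥ 275

For margin E ≤ 3.7:
n ≥ (z* · σ / E)²
n ≥ (2.576 · 23.8 / 3.7)²
n ≥ 274.56

Minimum n = 275 (rounding up)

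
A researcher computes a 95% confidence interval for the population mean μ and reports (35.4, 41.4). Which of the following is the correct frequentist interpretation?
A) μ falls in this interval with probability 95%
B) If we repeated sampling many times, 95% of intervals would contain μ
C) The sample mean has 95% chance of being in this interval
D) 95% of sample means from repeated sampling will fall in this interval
B

A) Wrong — μ is fixed; the randomness lives in the interval, not in μ.
B) Correct — this is the frequentist long-run coverage interpretation.
C) Wrong — x̄ is observed and sits in the interval by construction.
D) Wrong — coverage applies to intervals containing μ, not to future x̄ values.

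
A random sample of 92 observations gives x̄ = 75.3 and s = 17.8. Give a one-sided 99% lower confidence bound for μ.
μ ≥ 70.91

Lower bound (one-sided):
t* = 2.368 (one-sided for 99%)
Lower bound = x̄ - t* · s/√n = 75.3 - 2.368 · 17.8/√92 = 70.91

We are 99% confident that μ ≥ 70.91.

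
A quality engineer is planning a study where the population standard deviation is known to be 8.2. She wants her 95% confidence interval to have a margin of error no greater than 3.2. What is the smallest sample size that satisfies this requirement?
n ≥ 26

For margin E ≤ 3.2:
n ≥ (z* · σ / E)²
n ≥ (1.960 · 8.2 / 3.2)²
n ≥ 25.23

Minimum n = 26 (rounding up)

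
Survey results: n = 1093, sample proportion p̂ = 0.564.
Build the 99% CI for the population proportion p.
(0.525, 0.603)

Proportion CI:
SE = √(p̂(1-p̂)/n) = √(0.564 · 0.436 / 1093) = 0.01500

z* = 2.576
Margin = z* · SE = 2.576 · 0.01500 = 0.0386

CI: 0.564 ± 0.0386 = (0.525, 0.603)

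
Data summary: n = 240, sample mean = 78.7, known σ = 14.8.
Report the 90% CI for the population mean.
(77.13, 80.27)

z-interval (σ known):
z* = 1.645 for 90% confidence

Margin of error = z* · σ/√n = 1.645 · 14.8/√240 = 1.57

CI: (78.7 - 1.57, 78.7 + 1.57) = (77.13, 80.27)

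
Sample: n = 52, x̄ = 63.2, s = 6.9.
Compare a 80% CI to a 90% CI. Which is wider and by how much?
90% CI is wider by 0.73

df = 51
80% CI: t* = 1.298, (61.96, 64.44), width = 2 · t* · s/√n = 2.48
90% CI: t* = 1.675, (61.60, 64.80), width = 2 · t* · s/√n = 3.21

The 90% CI is wider by 3.21 - 2.48 = 0.73.
Higher confidence requires a wider interval.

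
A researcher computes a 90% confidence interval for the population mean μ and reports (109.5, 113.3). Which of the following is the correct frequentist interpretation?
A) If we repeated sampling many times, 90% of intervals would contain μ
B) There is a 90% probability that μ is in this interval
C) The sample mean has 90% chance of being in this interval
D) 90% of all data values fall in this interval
A

A) Correct — this is the frequentist long-run coverage interpretation.
B) Wrong — μ is fixed; the randomness lives in the interval, not in μ.
C) Wrong — x̄ is observed and sits in the interval by construction.
D) Wrong — a CI is about the parameter μ, not individual data values.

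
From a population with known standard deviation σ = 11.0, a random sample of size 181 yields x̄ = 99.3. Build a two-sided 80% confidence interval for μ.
(98.25, 100.35)

z-interval (σ known):
z* = 1.282 for 80% confidence

Margin of error = z* · σ/√n = 1.282 · 11.0/√181 = 1.05

CI: (99.3 - 1.05, 99.3 + 1.05) = (98.25, 100.35)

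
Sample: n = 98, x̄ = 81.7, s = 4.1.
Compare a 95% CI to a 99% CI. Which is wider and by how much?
99% CI is wider by 0.54

df = 97
95% CI: t* = 1.985, (80.88, 82.52), width = 2 · t* · s/√n = 1.64
99% CI: t* = 2.627, (80.61, 82.79), width = 2 · t* · s/√n = 2.18

The 99% CI is wider by 2.18 - 1.64 = 0.54.
Higher confidence requires a wider interval.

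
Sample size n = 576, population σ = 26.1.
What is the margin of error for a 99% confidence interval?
Margin of error = 2.80

Margin of error = z* · σ/√n
= 2.576 · 26.1/√576
= 2.576 · 26.1/24.0000
= 2.80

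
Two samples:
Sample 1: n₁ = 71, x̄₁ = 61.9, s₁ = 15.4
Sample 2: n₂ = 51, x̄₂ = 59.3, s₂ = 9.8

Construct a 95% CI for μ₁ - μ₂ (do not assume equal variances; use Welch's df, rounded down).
(-1.93, 7.13)

Difference: x̄₁ - x̄₂ = 2.60
SE = √(s₁²/n₁ + s₂²/n₂) = √(15.4²/71 + 9.8²/51) = 2.2855
df = 118.46 → 118 (Welch–Satterthwaite, rounded down)
t* = 1.980

CI: 2.60 ± 1.980 · 2.2855 = 2.60 ± 4.53 = (-1.93, 7.13)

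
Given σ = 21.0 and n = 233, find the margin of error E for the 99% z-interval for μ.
Margin of error = 3.54

Margin of error = z* · σ/√n
= 2.576 · 21.0/√233
= 2.576 · 21.0/15.2643
= 3.54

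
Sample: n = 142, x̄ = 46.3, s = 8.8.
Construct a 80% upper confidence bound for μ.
μ ≤ 46.92

Upper bound (one-sided):
t* = 0.844 (one-sided for 80%)
Upper bound = x̄ + t* · s/√n = 46.3 + 0.844 · 8.8/√142 = 46.92

We are 80% confident that μ ≤ 46.92.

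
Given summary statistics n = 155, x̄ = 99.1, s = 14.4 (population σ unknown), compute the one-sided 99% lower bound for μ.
μ ≥ 96.38

Lower bound (one-sided):
t* = 2.351 (one-sided for 99%)
Lower bound = x̄ - t* · s/√n = 99.1 - 2.351 · 14.4/√155 = 96.38

We are 99% confident that μ ≥ 96.38.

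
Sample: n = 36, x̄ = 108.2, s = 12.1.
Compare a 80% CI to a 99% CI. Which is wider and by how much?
99% CI is wider by 5.72

df = 35
80% CI: t* = 1.306, (105.57, 110.83), width = 2 · t* · s/√n = 5.27
99% CI: t* = 2.724, (102.71, 113.69), width = 2 · t* · s/√n = 10.99

The 99% CI is wider by 10.99 - 5.27 = 5.72.
Higher confidence requires a wider interval.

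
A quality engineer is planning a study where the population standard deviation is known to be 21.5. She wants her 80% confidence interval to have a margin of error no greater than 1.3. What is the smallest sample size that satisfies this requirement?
n ≥ 450

For margin E ≤ 1.3:
n ≥ (z* · σ / E)²
n ≥ (1.282 · 21.5 / 1.3)²
n ≥ 449.54

Minimum n = 450 (rounding up)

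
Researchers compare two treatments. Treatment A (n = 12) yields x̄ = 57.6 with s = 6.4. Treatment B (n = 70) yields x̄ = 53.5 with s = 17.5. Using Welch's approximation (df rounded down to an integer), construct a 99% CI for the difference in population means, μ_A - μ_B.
(-3.41, 11.61)

Difference: x̄₁ - x̄₂ = 4.10
SE = √(s₁²/n₁ + s₂²/n₂) = √(6.4²/12 + 17.5²/70) = 2.7908
df = 45.38 → 45 (Welch–Satterthwaite, rounded down)
t* = 2.690

CI: 4.10 ± 2.690 · 2.7908 = 4.10 ± 7.51 = (-3.41, 11.61)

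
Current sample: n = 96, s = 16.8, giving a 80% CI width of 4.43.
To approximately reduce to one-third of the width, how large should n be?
n ≈ 864

CI width ∝ 1/√n
To reduce width by factor 3, need √n to grow by 3 → need 3² = 9 times as many samples.

Current: n = 96, width = 4.43
New: n = 864, width ≈ 1.47

Width reduced by factor of 4.43/1.47 = 3.01.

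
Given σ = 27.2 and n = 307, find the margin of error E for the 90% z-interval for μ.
Margin of error = 2.55

Margin of error = z* · σ/√n
= 1.645 · 27.2/√307
= 1.645 · 27.2/17.5214
= 2.55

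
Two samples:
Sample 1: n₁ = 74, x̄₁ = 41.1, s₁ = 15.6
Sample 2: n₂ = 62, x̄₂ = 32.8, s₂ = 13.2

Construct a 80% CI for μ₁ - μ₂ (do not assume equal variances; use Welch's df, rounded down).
(5.12, 11.48)

Difference: x̄₁ - x̄₂ = 8.30
SE = √(s₁²/n₁ + s₂²/n₂) = √(15.6²/74 + 13.2²/62) = 2.4696
df = 133.98 → 133 (Welch–Satterthwaite, rounded down)
t* = 1.288

CI: 8.30 ± 1.288 · 2.4696 = 8.30 ± 3.18 = (5.12, 11.48)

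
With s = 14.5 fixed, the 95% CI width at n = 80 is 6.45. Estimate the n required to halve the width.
n ≈ 320

CI width ∝ 1/√n
To reduce width by factor 2, need √n to grow by 2 → need 2² = 4 times as many samples.

Current: n = 80, width = 6.45
New: n = 320, width ≈ 3.19

Width reduced by factor of 6.45/3.19 = 2.02.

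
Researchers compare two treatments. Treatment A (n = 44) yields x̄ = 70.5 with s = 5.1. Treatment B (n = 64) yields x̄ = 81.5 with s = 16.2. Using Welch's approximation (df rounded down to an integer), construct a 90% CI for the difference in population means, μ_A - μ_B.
(-14.60, -7.40)

Difference: x̄₁ - x̄₂ = -11.00
SE = √(s₁²/n₁ + s₂²/n₂) = √(5.1²/44 + 16.2²/64) = 2.1660
df = 80.04 → 80 (Welch–Satterthwaite, rounded down)
t* = 1.664

CI: -11.00 ± 1.664 · 2.1660 = -11.00 ± 3.60 = (-14.60, -7.40)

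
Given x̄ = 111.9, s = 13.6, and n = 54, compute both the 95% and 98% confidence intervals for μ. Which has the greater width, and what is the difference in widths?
98% CI is wider by 1.45

df = 53
95% CI: t* = 2.006, (108.19, 115.61), width = 2 · t* · s/√n = 7.43
98% CI: t* = 2.399, (107.46, 116.34), width = 2 · t* · s/√n = 8.88

The 98% CI is wider by 8.88 - 7.43 = 1.45.
Higher confidence requires a wider interval.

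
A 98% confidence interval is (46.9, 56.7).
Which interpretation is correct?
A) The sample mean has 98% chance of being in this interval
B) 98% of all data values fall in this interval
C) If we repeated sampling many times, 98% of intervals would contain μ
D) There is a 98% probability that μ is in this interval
C

A) Wrong — x̄ is observed and sits in the interval by construction.
B) Wrong — a CI is about the parameter μ, not individual data values.
C) Correct — this is the frequentist long-run coverage interpretation.
D) Wrong — μ is fixed; the randomness lives in the interval, not in μ.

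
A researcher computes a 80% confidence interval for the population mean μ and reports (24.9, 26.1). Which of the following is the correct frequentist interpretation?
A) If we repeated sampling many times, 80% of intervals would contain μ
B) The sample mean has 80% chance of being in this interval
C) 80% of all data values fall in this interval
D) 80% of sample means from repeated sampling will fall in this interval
A

A) Correct — this is the frequentist long-run coverage interpretation.
B) Wrong — x̄ is observed and sits in the interval by construction.
C) Wrong — a CI is about the parameter μ, not individual data values.
D) Wrong — coverage applies to intervals containing μ, not to future x̄ values.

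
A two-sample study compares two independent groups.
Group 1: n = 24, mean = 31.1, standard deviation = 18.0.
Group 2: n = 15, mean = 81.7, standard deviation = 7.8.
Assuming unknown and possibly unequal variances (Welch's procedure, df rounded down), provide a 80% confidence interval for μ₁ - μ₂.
(-56.08, -45.12)

Difference: x̄₁ - x̄₂ = -50.60
SE = √(s₁²/n₁ + s₂²/n₂) = √(18.0²/24 + 7.8²/15) = 4.1900
df = 33.87 → 33 (Welch–Satterthwaite, rounded down)
t* = 1.308

CI: -50.60 ± 1.308 · 4.1900 = -50.60 ± 5.48 = (-56.08, -45.12)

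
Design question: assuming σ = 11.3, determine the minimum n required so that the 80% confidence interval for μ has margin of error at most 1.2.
n ≥ 146

For margin E ≤ 1.2:
n ≥ (z* · σ / E)²
n ≥ (1.282 · 11.3 / 1.2)²
n ≥ 145.74

Minimum n = 146 (rounding up)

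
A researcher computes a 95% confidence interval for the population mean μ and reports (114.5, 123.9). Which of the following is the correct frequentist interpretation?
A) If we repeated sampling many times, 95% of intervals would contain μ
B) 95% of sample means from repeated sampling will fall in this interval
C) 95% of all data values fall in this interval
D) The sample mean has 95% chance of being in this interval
A

A) Correct — this is the frequentist long-run coverage interpretation.
B) Wrong — coverage applies to intervals containing μ, not to future x̄ values.
C) Wrong — a CI is about the parameter μ, not individual data values.
D) Wrong — x̄ is observed and sits in the interval by construction.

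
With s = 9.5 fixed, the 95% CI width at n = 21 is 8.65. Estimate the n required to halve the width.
n ≈ 84

CI width ∝ 1/√n
To reduce width by factor 2, need √n to grow by 2 → need 2² = 4 times as many samples.

Current: n = 21, width = 8.65
New: n = 84, width ≈ 4.12

Width reduced by factor of 8.65/4.12 = 2.10.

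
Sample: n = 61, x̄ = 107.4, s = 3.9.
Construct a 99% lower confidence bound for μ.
μ ≥ 106.21

Lower bound (one-sided):
t* = 2.390 (one-sided for 99%)
Lower bound = x̄ - t* · s/√n = 107.4 - 2.390 · 3.9/√61 = 106.21

We are 99% confident that μ ≥ 106.21.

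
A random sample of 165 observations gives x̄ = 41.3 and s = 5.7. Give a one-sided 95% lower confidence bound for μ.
μ ≥ 40.57

Lower bound (one-sided):
t* = 1.654 (one-sided for 95%)
Lower bound = x̄ - t* · s/√n = 41.3 - 1.654 · 5.7/√165 = 40.57

We are 95% confident that μ ≥ 40.57.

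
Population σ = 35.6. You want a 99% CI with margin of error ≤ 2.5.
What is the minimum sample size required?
n ≥ 1346

For margin E ≤ 2.5:
n ≥ (z* · σ / E)²
n ≥ (2.576 · 35.6 / 2.5)²
n ≥ 1345.59

Minimum n = 1346 (rounding up)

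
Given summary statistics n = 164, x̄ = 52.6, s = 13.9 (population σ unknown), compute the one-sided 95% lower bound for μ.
μ ≥ 50.80

Lower bound (one-sided):
t* = 1.654 (one-sided for 95%)
Lower bound = x̄ - t* · s/√n = 52.6 - 1.654 · 13.9/√164 = 50.80

We are 95% confident that μ ≥ 50.80.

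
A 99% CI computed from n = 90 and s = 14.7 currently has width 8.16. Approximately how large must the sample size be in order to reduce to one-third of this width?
n ≈ 810

CI width ∝ 1/√n
To reduce width by factor 3, need √n to grow by 3 → need 3² = 9 times as many samples.

Current: n = 90, width = 8.16
New: n = 810, width ≈ 2.67

Width reduced by factor of 8.16/2.67 = 3.06.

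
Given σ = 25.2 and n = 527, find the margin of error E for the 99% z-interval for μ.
Margin of error = 2.83

Margin of error = z* · σ/√n
= 2.576 · 25.2/√527
= 2.576 · 25.2/22.9565
= 2.83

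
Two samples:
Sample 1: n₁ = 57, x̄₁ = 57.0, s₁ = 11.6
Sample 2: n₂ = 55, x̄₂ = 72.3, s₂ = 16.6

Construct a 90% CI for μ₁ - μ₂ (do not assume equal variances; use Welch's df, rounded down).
(-19.81, -10.79)

Difference: x̄₁ - x̄₂ = -15.30
SE = √(s₁²/n₁ + s₂²/n₂) = √(11.6²/57 + 16.6²/55) = 2.7149
df = 96.27 → 96 (Welch–Satterthwaite, rounded down)
t* = 1.661

CI: -15.30 ± 1.661 · 2.7149 = -15.30 ± 4.51 = (-19.81, -10.79)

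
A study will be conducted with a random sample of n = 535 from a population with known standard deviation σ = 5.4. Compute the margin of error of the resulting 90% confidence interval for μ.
Margin of error = 0.38

Margin of error = z* · σ/√n
= 1.645 · 5.4/√535
= 1.645 · 5.4/23.1301
= 0.38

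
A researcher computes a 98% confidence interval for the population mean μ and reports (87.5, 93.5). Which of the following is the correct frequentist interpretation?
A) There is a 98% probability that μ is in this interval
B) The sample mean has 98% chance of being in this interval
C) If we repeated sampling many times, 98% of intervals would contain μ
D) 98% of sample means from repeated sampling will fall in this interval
C

A) Wrong — μ is fixed; the randomness lives in the interval, not in μ.
B) Wrong — x̄ is observed and sits in the interval by construction.
C) Correct — this is the frequentist long-run coverage interpretation.
D) Wrong — coverage applies to intervals containing μ, not to future x̄ values.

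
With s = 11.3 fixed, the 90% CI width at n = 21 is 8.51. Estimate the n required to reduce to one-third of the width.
n ≈ 189

CI width ∝ 1/√n
To reduce width by factor 3, need √n to grow by 3 → need 3² = 9 times as many samples.

Current: n = 21, width = 8.51
New: n = 189, width ≈ 2.72

Width reduced by factor of 8.51/2.72 = 3.13.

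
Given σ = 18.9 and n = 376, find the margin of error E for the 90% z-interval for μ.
Margin of error = 1.60

Margin of error = z* · σ/√n
= 1.645 · 18.9/√376
= 1.645 · 18.9/19.3907
= 1.60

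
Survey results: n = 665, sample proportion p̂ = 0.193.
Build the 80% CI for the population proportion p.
(0.173, 0.213)

Proportion CI:
SE = √(p̂(1-p̂)/n) = √(0.193 · 0.807 / 665) = 0.01530

z* = 1.282
Margin = z* · SE = 1.282 · 0.01530 = 0.0196

CI: 0.193 ± 0.0196 = (0.173, 0.213)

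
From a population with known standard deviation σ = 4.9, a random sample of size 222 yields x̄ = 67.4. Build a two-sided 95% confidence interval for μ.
(66.76, 68.04)

z-interval (σ known):
z* = 1.960 for 95% confidence

Margin of error = z* · σ/√n = 1.960 · 4.9/√222 = 0.64

CI: (67.4 - 0.64, 67.4 + 0.64) = (66.76, 68.04)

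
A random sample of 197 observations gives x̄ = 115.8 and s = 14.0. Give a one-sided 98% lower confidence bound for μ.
μ ≥ 113.74

Lower bound (one-sided):
t* = 2.068 (one-sided for 98%)
Lower bound = x̄ - t* · s/√n = 115.8 - 2.068 · 14.0/√197 = 113.74

We are 98% confident that μ ≥ 113.74.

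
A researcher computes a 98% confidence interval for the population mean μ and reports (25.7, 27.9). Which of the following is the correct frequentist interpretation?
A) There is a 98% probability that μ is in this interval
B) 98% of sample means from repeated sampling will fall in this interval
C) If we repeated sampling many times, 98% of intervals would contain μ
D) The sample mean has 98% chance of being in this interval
C

A) Wrong — μ is fixed; the randomness lives in the interval, not in μ.
B) Wrong — coverage applies to intervals containing μ, not to future x̄ values.
C) Correct — this is the frequentist long-run coverage interpretation.
D) Wrong — x̄ is observed and sits in the interval by construction.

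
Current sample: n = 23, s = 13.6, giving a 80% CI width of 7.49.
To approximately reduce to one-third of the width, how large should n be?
n ≈ 207

CI width ∝ 1/√n
To reduce width by factor 3, need √n to grow by 3 → need 3² = 9 times as many samples.

Current: n = 23, width = 7.49
New: n = 207, width ≈ 2.43

Width reduced by factor of 7.49/2.43 = 3.08.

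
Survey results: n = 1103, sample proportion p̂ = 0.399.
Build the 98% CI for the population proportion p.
(0.365, 0.433)

Proportion CI:
SE = √(p̂(1-p̂)/n) = √(0.399 · 0.601 / 1103) = 0.01474

z* = 2.326
Margin = z* · SE = 2.326 · 0.01474 = 0.0343

CI: 0.399 ± 0.0343 = (0.365, 0.433)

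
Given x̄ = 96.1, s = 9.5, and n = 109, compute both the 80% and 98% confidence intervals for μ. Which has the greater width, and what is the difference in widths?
98% CI is wider by 1.95

df = 108
80% CI: t* = 1.289, (94.93, 97.27), width = 2 · t* · s/√n = 2.35
98% CI: t* = 2.361, (93.95, 98.25), width = 2 · t* · s/√n = 4.30

The 98% CI is wider by 4.30 - 2.35 = 1.95.
Higher confidence requires a wider interval.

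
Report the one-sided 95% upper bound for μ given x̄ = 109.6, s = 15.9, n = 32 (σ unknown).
μ ≤ 114.37

Upper bound (one-sided):
t* = 1.696 (one-sided for 95%)
Upper bound = x̄ + t* · s/√n = 109.6 + 1.696 · 15.9/√32 = 114.37

We are 95% confident that μ ≤ 114.37.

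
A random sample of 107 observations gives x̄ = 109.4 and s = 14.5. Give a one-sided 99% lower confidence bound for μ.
μ ≥ 106.09

Lower bound (one-sided):
t* = 2.362 (one-sided for 99%)
Lower bound = x̄ - t* · s/√n = 109.4 - 2.362 · 14.5/√107 = 106.09

We are 99% confident that μ ≥ 106.09.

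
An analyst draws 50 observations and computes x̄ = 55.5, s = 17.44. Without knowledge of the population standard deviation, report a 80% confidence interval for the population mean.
(52.30, 58.70)

t-interval (σ unknown):
df = n - 1 = 49
t* = 1.299 for 80% confidence

Margin of error = t* · s/√n = 1.299 · 17.44/√50 = 3.20

CI: (52.30, 58.70)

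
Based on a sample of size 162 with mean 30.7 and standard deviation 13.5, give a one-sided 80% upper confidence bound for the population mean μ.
μ ≤ 31.60

Upper bound (one-sided):
t* = 0.844 (one-sided for 80%)
Upper bound = x̄ + t* · s/√n = 30.7 + 0.844 · 13.5/√162 = 31.60

We are 80% confident that μ ≤ 31.60.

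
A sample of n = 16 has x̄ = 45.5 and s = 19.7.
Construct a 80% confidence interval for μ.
(38.90, 52.10)

t-interval (σ unknown):
df = n - 1 = 15
t* = 1.341 for 80% confidence

Margin of error = t* · s/√n = 1.341 · 19.7/√16 = 6.60

CI: (38.90, 52.10)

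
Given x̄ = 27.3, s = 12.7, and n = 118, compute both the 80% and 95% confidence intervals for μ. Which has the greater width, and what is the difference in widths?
95% CI is wider by 1.62

df = 117
80% CI: t* = 1.289, (25.79, 28.81), width = 2 · t* · s/√n = 3.01
95% CI: t* = 1.980, (24.99, 29.61), width = 2 · t* · s/√n = 4.63

The 95% CI is wider by 4.63 - 3.01 = 1.62.
Higher confidence requires a wider interval.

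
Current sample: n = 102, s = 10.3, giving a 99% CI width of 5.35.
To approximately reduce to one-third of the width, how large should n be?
n ≈ 918

CI width ∝ 1/√n
To reduce width by factor 3, need √n to grow by 3 → need 3² = 9 times as many samples.

Current: n = 102, width = 5.35
New: n = 918, width ≈ 1.75

Width reduced by factor of 5.35/1.75 = 3.06.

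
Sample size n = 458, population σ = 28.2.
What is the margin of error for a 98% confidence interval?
Margin of error = 3.06

Margin of error = z* · σ/√n
= 2.326 · 28.2/√458
= 2.326 · 28.2/21.4009
= 3.06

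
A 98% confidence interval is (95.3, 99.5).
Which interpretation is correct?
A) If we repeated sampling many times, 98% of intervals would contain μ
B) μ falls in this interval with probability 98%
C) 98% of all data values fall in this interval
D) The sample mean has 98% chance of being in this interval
A

A) Correct — this is the frequentist long-run coverage interpretation.
B) Wrong — μ is fixed; the randomness lives in the interval, not in μ.
C) Wrong — a CI is about the parameter μ, not individual data values.
D) Wrong — x̄ is observed and sits in the interval by construction.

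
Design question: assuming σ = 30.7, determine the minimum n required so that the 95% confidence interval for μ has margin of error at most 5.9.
n ≥ 105

For margin E ≤ 5.9:
n ≥ (z* · σ / E)²
n ≥ (1.960 · 30.7 / 5.9)²
n ≥ 104.01

Minimum n = 105 (rounding up)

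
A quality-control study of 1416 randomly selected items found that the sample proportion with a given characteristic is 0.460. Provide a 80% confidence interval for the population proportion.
(0.443, 0.477)

Proportion CI:
SE = √(p̂(1-p̂)/n) = √(0.460 · 0.540 / 1416) = 0.01324

z* = 1.282
Margin = z* · SE = 1.282 · 0.01324 = 0.0170

CI: 0.460 ± 0.0170 = (0.443, 0.477)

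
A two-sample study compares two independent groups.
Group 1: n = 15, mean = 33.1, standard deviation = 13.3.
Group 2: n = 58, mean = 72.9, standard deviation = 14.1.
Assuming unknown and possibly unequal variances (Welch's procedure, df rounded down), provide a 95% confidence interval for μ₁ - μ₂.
(-47.89, -31.71)

Difference: x̄₁ - x̄₂ = -39.80
SE = √(s₁²/n₁ + s₂²/n₂) = √(13.3²/15 + 14.1²/58) = 3.9013
df = 22.85 → 22 (Welch–Satterthwaite, rounded down)
t* = 2.074

CI: -39.80 ± 2.074 · 3.9013 = -39.80 ± 8.09 = (-47.89, -31.71)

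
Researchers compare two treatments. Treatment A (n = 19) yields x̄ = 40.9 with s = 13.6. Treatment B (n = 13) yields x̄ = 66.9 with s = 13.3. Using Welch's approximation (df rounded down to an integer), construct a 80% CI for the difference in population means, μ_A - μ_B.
(-32.35, -19.65)

Difference: x̄₁ - x̄₂ = -26.00
SE = √(s₁²/n₁ + s₂²/n₂) = √(13.6²/19 + 13.3²/13) = 4.8313
df = 26.33 → 26 (Welch–Satterthwaite, rounded down)
t* = 1.315

CI: -26.00 ± 1.315 · 4.8313 = -26.00 ± 6.35 = (-32.35, -19.65)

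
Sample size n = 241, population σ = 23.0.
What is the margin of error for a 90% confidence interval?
Margin of error = 2.44

Margin of error = z* · σ/√n
= 1.645 · 23.0/√241
= 1.645 · 23.0/15.5242
= 2.44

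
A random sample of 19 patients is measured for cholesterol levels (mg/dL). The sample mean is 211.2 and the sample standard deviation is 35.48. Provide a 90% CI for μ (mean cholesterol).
(197.09, 225.31)

t-interval (σ unknown):
df = n - 1 = 18
t* = 1.734 for 90% confidence

Margin of error = t* · s/√n = 1.734 · 35.48/√19 = 14.11

CI: (197.09, 225.31)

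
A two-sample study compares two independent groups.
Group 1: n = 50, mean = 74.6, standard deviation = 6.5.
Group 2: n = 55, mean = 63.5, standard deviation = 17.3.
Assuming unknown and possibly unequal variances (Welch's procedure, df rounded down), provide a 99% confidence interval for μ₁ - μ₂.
(4.46, 17.74)

Difference: x̄₁ - x̄₂ = 11.10
SE = √(s₁²/n₁ + s₂²/n₂) = √(6.5²/50 + 17.3²/55) = 2.5073
df = 70.21 → 70 (Welch–Satterthwaite, rounded down)
t* = 2.648

CI: 11.10 ± 2.648 · 2.5073 = 11.10 ± 6.64 = (4.46, 17.74)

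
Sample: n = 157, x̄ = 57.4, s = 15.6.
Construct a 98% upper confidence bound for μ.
μ ≤ 59.98

Upper bound (one-sided):
t* = 2.071 (one-sided for 98%)
Upper bound = x̄ + t* · s/√n = 57.4 + 2.071 · 15.6/√157 = 59.98

We are 98% confident that μ ≤ 59.98.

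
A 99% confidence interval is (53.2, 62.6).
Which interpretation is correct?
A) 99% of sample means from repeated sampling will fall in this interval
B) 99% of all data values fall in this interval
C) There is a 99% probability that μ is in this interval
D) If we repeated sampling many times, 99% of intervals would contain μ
D

A) Wrong — coverage applies to intervals containing μ, not to future x̄ values.
B) Wrong — a CI is about the parameter μ, not individual data values.
C) Wrong — μ is fixed; the randomness lives in the interval, not in μ.
D) Correct — this is the frequentist long-run coverage interpretation.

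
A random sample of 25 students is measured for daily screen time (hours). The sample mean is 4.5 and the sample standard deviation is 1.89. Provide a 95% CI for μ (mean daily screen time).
(3.72, 5.28)

t-interval (σ unknown):
df = n - 1 = 24
t* = 2.064 for 95% confidence

Margin of error = t* · s/√n = 2.064 · 1.89/√25 = 0.78

CI: (3.72, 5.28)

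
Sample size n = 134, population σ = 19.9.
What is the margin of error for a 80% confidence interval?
Margin of error = 2.20

Margin of error = z* · σ/√n
= 1.282 · 19.9/√134
= 1.282 · 19.9/11.5758
= 2.20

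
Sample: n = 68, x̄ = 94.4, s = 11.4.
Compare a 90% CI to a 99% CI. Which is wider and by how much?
99% CI is wider by 2.72

df = 67
90% CI: t* = 1.668, (92.09, 96.71), width = 2 · t* · s/√n = 4.61
99% CI: t* = 2.651, (90.74, 98.06), width = 2 · t* · s/√n = 7.33

The 99% CI is wider by 7.33 - 4.61 = 2.72.
Higher confidence requires a wider interval.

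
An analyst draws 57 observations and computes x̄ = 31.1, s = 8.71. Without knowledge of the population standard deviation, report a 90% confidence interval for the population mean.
(29.17, 33.03)

t-interval (σ unknown):
df = n - 1 = 56
t* = 1.673 for 90% confidence

Margin of error = t* · s/√n = 1.673 · 8.71/√57 = 1.93

CI: (29.17, 33.03)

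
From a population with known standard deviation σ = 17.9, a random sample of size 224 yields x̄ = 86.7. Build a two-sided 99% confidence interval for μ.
(83.62, 89.78)

z-interval (σ known):
z* = 2.576 for 99% confidence

Margin of error = z* · σ/√n = 2.576 · 17.9/√224 = 3.08

CI: (86.7 - 3.08, 86.7 + 3.08) = (83.62, 89.78)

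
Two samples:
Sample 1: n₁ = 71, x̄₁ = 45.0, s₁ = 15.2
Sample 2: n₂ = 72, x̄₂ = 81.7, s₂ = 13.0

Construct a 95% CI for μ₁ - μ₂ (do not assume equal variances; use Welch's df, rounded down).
(-41.38, -32.02)

Difference: x̄₁ - x̄₂ = -36.70
SE = √(s₁²/n₁ + s₂²/n₂) = √(15.2²/71 + 13.0²/72) = 2.3667
df = 137.08 → 137 (Welch–Satterthwaite, rounded down)
t* = 1.977

CI: -36.70 ± 1.977 · 2.3667 = -36.70 ± 4.68 = (-41.38, -32.02)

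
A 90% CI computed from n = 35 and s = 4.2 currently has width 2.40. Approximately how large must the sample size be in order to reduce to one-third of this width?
n ≈ 315

CI width ∝ 1/√n
To reduce width by factor 3, need √n to grow by 3 → need 3² = 9 times as many samples.

Current: n = 35, width = 2.40
New: n = 315, width ≈ 0.78

Width reduced by factor of 2.40/0.78 = 3.08.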